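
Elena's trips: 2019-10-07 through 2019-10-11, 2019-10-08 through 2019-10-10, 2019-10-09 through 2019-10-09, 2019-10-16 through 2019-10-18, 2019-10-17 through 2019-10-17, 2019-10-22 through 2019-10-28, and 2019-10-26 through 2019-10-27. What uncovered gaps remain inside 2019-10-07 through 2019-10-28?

2019-10-12 through 2019-10-15, 2019-10-19 through 2019-10-21

The merged coverage is 2019-10-07 through 2019-10-11, 2019-10-16 through 2019-10-18, 2019-10-22 through 2019-10-28.
Uncovered inside 2019-10-07 through 2019-10-28: 2019-10-12 through 2019-10-15, 2019-10-19 through 2019-10-21.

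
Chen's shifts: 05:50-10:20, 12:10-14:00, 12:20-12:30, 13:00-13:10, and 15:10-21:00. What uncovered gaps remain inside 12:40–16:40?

14:00–15:10

Covered (merged): 05:50–10:20, 12:10–14:00, 15:10–21:00.
Uncovered inside 12:40–16:40: 14:00–15:10.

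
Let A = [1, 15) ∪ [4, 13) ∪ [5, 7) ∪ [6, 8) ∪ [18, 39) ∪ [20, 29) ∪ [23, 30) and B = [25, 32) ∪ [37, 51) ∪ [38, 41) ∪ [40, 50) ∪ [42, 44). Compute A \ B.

[1, 15) ∪ [18, 25) ∪ [32, 37)

Merge the first list: [1, 15), [18, 39).
Merge the second list: [25, 32), [37, 51).
[1, 15) is untouched.
[18, 39) with B removed leaves [18, 25), [32, 37).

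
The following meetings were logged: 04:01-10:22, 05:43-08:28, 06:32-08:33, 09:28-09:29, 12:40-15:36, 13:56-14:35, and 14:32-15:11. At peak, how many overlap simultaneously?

Walk the sorted start/end points keeping a running depth.
The depth first hits 3 at 06:32.

3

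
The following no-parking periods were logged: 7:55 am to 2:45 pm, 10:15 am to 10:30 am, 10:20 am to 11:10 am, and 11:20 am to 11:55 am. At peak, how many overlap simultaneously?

Walk the sorted start/end points keeping a running depth.
The depth first hits 3 at 10:20 am.

3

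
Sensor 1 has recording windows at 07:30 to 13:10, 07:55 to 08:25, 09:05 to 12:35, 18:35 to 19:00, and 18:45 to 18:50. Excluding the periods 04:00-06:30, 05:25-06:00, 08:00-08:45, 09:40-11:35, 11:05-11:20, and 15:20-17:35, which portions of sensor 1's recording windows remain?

A, merged: 07:30-13:10, 18:35-19:00.
B, merged: 04:00-06:30, 08:00-08:45, 09:40-11:35, 15:20-17:35.
07:30-13:10 \ B = 07:30-08:00, 08:45-09:40, 11:35-13:10.
18:35-19:00: nothing removed.

07:30-08:00, 08:45-09:40, 11:35-13:10, 18:35-19:00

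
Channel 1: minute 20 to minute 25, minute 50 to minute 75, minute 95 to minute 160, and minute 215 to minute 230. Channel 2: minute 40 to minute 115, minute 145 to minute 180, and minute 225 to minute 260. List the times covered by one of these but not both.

minute 20 to minute 25, minute 40 to minute 50, minute 75 to minute 95, minute 115 to minute 145, minute 160 to minute 180, minute 215 to minute 225, minute 230 to minute 260

Only in the first: minute 20 to minute 25, minute 115 to minute 145, minute 215 to minute 225.
Only in the second: minute 40 to minute 50, minute 75 to minute 95, minute 160 to minute 180, minute 230 to minute 260.
Together these are the periods covered by exactly one.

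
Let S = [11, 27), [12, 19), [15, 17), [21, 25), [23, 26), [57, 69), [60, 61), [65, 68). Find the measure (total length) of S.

Merged: [11, 27), [57, 69).
Lengths: 16 + 12 = 28.

28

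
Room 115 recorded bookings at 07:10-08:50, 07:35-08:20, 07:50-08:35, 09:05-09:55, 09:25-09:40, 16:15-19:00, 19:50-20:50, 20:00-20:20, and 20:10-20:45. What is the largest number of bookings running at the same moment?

Walk the sorted start/end points keeping a running depth.
The depth first hits 3 at 07:50.

3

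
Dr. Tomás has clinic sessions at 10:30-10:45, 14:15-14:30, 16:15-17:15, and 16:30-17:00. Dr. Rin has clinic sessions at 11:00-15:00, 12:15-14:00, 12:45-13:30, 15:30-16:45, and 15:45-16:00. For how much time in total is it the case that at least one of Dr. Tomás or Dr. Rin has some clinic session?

6 h

A, merged: 10:30–10:45, 14:15–14:30, 16:15–17:15.
B, merged: 11:00–15:00, 15:30–16:45.
A ∪ B = 10:30–10:45, 11:00–15:00, 15:30–17:15.
Total: 15 min + 4 h + 1 h 45 min = 6 h.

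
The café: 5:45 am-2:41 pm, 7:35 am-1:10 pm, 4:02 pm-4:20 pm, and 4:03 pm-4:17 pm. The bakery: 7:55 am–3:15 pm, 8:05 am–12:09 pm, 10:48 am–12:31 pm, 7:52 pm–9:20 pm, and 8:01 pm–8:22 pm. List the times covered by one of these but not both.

5:45 am–7:55 am, 2:41 pm–3:15 pm, 4:02 pm–4:20 pm, 7:52 pm–9:20 pm

A, merged: 5:45 am–2:41 pm, 4:02 pm–4:20 pm.
B, merged: 7:55 am–3:15 pm, 7:52 pm–9:20 pm.
A but not B: 5:45 am–7:55 am, 4:02 pm–4:20 pm.
B but not A: 2:41 pm–3:15 pm, 7:52 pm–9:20 pm.
Combining gives A △ B.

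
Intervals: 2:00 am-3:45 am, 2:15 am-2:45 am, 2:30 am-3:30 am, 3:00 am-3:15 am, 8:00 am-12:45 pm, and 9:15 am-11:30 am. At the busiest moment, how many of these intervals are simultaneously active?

3

Sweep endpoints in order; track running count of active intervals.
Peak of 3 reached at 2:30 am.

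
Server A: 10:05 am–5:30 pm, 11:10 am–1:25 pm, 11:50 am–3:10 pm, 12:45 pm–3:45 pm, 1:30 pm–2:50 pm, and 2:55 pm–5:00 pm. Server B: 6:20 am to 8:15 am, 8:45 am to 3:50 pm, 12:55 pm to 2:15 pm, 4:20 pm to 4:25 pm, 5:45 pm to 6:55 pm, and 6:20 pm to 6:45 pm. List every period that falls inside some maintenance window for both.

10:05 am-3:50 pm, 4:20 pm-4:25 pm

A, merged: 10:05 am-5:30 pm.
B, merged: 6:20 am-8:15 am, 8:45 am-3:50 pm, 4:20 pm-4:25 pm, 5:45 pm-6:55 pm.
10:05 am-5:30 pm meets the second set on 10:05 am-3:50 pm, 4:20 pm-4:25 pm.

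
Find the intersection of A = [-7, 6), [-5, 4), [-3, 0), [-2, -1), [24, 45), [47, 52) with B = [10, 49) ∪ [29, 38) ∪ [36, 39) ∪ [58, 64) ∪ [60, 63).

[24, 45) ∪ [47, 49)

A, merged: [-7, 6), [24, 45), [47, 52).
B, merged: [10, 49), [58, 64).
[-7, 6): no overlap with the second set.
[24, 45) meets the second set on [24, 45).
[47, 52) meets the second set on [47, 49).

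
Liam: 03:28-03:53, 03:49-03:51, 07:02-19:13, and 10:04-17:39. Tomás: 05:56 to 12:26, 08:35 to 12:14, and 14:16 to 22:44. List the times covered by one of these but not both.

Merge the first list: 03:28-03:53, 07:02-19:13.
Merge the second list: 05:56-12:26, 14:16-22:44.
A \ B = 03:28-03:53, 12:26-14:16.
B \ A = 05:56-07:02, 19:13-22:44.
Union of the two gives the symmetric difference.

03:28-03:53, 05:56-07:02, 12:26-14:16, 19:13-22:44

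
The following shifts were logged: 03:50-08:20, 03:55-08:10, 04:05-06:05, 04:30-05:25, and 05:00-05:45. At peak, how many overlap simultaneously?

Walk the sorted start/end points keeping a running depth.
The depth first hits 5 at 05:00.

5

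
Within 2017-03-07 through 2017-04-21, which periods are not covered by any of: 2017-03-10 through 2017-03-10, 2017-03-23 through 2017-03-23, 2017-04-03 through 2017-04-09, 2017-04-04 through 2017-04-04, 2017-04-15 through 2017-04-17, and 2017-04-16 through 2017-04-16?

2017-03-07 through 2017-03-09, 2017-03-11 through 2017-03-22, 2017-03-24 through 2017-04-02, 2017-04-10 through 2017-04-14, 2017-04-18 through 2017-04-21

After merging, the occupied span is 2017-03-10 through 2017-03-10, 2017-03-23 through 2017-03-23, 2017-04-03 through 2017-04-09, 2017-04-15 through 2017-04-17.
Uncovered inside 2017-03-07 through 2017-04-21: 2017-03-07 through 2017-03-09, 2017-03-11 through 2017-03-22, 2017-03-24 through 2017-04-02, 2017-04-10 through 2017-04-14, 2017-04-18 through 2017-04-21.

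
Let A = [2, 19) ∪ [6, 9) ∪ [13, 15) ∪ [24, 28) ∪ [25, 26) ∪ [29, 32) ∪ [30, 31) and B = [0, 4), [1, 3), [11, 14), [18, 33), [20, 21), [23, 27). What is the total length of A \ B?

11

A, merged: [2, 19), [24, 28), [29, 32).
B, merged: [0, 4), [11, 14), [18, 33).
A \ B = [4, 11), [14, 18).
Total: 7 + 4 = 11.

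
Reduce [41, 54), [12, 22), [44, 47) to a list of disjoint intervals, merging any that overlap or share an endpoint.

Sort by start: [12, 22), [41, 54), [44, 47).
[41, 54) is disjoint → start new block.
[44, 47) overlaps/touches [41, 54) → extend to [41, 54).

[12, 22) ∪ [41, 54)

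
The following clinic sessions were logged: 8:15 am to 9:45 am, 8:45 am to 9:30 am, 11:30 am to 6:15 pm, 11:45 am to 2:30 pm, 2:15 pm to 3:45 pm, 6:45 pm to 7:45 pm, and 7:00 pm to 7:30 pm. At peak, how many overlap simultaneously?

3

At 2:15 pm, 3 of the intervals are simultaneously active.
No point has more.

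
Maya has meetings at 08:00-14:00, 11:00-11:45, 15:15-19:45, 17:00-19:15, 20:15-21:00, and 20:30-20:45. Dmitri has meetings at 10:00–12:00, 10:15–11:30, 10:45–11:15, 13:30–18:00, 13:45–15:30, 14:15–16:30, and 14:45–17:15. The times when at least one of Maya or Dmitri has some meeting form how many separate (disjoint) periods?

2

Merge the first list: 08:00–14:00, 15:15–19:45, 20:15–21:00.
Merge the second list: 10:00–12:00, 13:30–18:00.
A ∪ B = 08:00–19:45, 20:15–21:00.
That is 2 disjoint pieces.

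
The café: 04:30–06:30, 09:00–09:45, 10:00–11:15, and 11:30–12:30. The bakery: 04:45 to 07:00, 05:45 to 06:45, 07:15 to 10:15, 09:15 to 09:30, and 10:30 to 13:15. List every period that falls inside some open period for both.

04:45–06:30, 09:00–09:45, 10:00–10:15, 10:30–11:15, 11:30–12:30

B, merged: 04:45–07:00, 07:15–10:15, 10:30–13:15.
04:30–06:30 meets the second set on 04:45–06:30.
09:00–09:45 meets the second set on 09:00–09:45.
10:00–11:15 meets the second set on 10:00–10:15, 10:30–11:15.
11:30–12:30 meets the second set on 11:30–12:30.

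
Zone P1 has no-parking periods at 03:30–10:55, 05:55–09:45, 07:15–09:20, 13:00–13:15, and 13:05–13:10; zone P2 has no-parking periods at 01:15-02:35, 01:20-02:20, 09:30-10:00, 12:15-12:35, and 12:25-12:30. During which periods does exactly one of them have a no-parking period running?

A, merged: 03:30–10:55, 13:00–13:15.
B, merged: 01:15–02:35, 09:30–10:00, 12:15–12:35.
A \ B = 03:30–09:30, 10:00–10:55, 13:00–13:15.
B \ A = 01:15–02:35, 12:15–12:35.
Union of the two gives the symmetric difference.

01:15–02:35, 03:30–09:30, 10:00–10:55, 12:15–12:35, 13:00–13:15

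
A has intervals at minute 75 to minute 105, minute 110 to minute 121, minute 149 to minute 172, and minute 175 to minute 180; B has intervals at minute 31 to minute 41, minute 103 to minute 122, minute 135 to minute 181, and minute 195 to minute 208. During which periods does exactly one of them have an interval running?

Only in the first: minute 75 to minute 103.
Only in the second: minute 31 to minute 41, minute 105 to minute 110, minute 121 to minute 122, minute 135 to minute 149, minute 172 to minute 175, minute 180 to minute 181, minute 195 to minute 208.
Together these are the periods covered by exactly one.

minute 31 to minute 41, minute 75 to minute 103, minute 105 to minute 110, minute 121 to minute 122, minute 135 to minute 149, minute 172 to minute 175, minute 180 to minute 181, minute 195 to minute 208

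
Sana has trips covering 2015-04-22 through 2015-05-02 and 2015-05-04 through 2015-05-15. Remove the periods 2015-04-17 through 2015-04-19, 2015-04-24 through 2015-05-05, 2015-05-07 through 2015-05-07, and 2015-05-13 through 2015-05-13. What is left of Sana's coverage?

2015-04-22 through 2015-04-23, 2015-05-06 through 2015-05-06, 2015-05-08 through 2015-05-12, 2015-05-14 through 2015-05-15

2015-04-22 through 2015-05-02 \ B = 2015-04-22 through 2015-04-23.
2015-05-04 through 2015-05-15 \ B = 2015-05-06 through 2015-05-06, 2015-05-08 through 2015-05-12, 2015-05-14 through 2015-05-15.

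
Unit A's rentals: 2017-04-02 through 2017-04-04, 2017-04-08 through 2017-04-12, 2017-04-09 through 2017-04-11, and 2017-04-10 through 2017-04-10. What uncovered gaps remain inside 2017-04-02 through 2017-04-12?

After merging, the occupied span is 2017-04-02 through 2017-04-04, 2017-04-08 through 2017-04-12.
Uncovered inside 2017-04-02 through 2017-04-12: 2017-04-05 through 2017-04-07.

2017-04-05 through 2017-04-07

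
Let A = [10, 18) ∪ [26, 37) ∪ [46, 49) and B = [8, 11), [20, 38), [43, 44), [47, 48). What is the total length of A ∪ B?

32

A ∪ B = [8, 18), [20, 38), [43, 44), [46, 49).
Total: 10 + 18 + 1 + 3 = 32.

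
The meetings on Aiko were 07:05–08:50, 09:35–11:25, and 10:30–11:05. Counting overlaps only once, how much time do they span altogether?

3 h 35 min

Merged: 07:05–08:50, 09:35–11:25.
Lengths: 1 h 45 min + 1 h 50 min = 3 h 35 min.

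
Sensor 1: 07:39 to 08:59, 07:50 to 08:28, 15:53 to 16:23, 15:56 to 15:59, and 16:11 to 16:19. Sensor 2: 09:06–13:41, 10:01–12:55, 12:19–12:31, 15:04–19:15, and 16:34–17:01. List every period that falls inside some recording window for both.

First set merges to 07:39–08:59, 15:53–16:23.
Second set merges to 09:06–13:41, 15:04–19:15.
07:39–08:59: no overlap with the second set.
15:53–16:23 meets the second set on 15:53–16:23.

15:53–16:23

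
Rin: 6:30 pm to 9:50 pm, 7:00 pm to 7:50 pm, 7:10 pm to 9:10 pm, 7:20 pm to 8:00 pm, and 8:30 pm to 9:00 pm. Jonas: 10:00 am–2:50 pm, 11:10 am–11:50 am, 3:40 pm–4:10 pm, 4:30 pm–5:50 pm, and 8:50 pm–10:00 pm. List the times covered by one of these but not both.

First set merges to 6:30 pm–9:50 pm.
Second set merges to 10:00 am–2:50 pm, 3:40 pm–4:10 pm, 4:30 pm–5:50 pm, 8:50 pm–10:00 pm.
Only in the first: 6:30 pm–8:50 pm.
Only in the second: 10:00 am–2:50 pm, 3:40 pm–4:10 pm, 4:30 pm–5:50 pm, 9:50 pm–10:00 pm.
Together these are the periods covered by exactly one.

10:00 am–2:50 pm, 3:40 pm–4:10 pm, 4:30 pm–5:50 pm, 6:30 pm–8:50 pm, 9:50 pm–10:00 pm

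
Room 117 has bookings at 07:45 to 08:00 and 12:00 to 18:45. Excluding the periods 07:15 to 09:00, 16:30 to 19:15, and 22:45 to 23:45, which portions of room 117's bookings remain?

12:00–16:30

07:45–08:00 lies entirely inside B → drops out.
12:00–18:45 with B removed leaves 12:00–16:30.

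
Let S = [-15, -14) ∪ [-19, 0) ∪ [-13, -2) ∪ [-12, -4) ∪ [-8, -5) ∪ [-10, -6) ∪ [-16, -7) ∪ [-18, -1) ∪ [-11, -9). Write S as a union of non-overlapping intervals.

[-19, 0)

Sort by start: [-19, 0), [-18, -1), [-16, -7), [-15, -14), [-13, -2), [-12, -4), [-11, -9), [-10, -6), [-8, -5).
[-18, -1) overlaps/touches [-19, 0) → extend to [-19, 0).
[-16, -7) overlaps/touches [-19, 0) → extend to [-19, 0).
[-15, -14) overlaps/touches [-19, 0) → extend to [-19, 0).
[-13, -2) overlaps/touches [-19, 0) → extend to [-19, 0).
[-12, -4) overlaps/touches [-19, 0) → extend to [-19, 0).
[-11, -9) overlaps/touches [-19, 0) → extend to [-19, 0).
[-10, -6) overlaps/touches [-19, 0) → extend to [-19, 0).
[-8, -5) overlaps/touches [-19, 0) → extend to [-19, 0).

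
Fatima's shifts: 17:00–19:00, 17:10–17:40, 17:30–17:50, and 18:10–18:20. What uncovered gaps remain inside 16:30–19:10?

After merging, the occupied span is 17:00–19:00.
Uncovered inside 16:30–19:10: 16:30–17:00, 19:00–19:10.

16:30–17:00, 19:00–19:10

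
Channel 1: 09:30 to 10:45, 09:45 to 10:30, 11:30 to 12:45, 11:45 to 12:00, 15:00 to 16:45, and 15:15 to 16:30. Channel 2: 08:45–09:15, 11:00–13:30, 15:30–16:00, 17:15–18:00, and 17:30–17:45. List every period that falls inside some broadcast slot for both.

11:30–12:45, 15:30–16:00

Merge the first list: 09:30–10:45, 11:30–12:45, 15:00–16:45.
Merge the second list: 08:45–09:15, 11:00–13:30, 15:30–16:00, 17:15–18:00.
09:30–10:45 meets no B interval.
11:30–12:45 ∩ B → 11:30–12:45.
15:00–16:45 ∩ B → 15:30–16:00.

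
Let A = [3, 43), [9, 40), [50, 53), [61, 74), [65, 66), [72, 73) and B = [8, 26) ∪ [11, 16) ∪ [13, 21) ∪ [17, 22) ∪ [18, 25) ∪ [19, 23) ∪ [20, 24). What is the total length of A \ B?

Merge the first list: [3, 43), [50, 53), [61, 74).
Merge the second list: [8, 26).
A \ B = [3, 8), [26, 43), [50, 53), [61, 74).
Total: 5 + 17 + 3 + 13 = 38.

38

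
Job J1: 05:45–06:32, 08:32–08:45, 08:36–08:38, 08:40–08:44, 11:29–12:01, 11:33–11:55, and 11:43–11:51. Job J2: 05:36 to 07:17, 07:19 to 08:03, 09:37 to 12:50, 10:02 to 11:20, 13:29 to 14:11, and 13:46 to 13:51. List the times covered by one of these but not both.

05:36–05:45, 06:32–07:17, 07:19–08:03, 08:32–08:45, 09:37–11:29, 12:01–12:50, 13:29–14:11

First set merges to 05:45–06:32, 08:32–08:45, 11:29–12:01.
Second set merges to 05:36–07:17, 07:19–08:03, 09:37–12:50, 13:29–14:11.
Only in the first: 08:32–08:45.
Only in the second: 05:36–05:45, 06:32–07:17, 07:19–08:03, 09:37–11:29, 12:01–12:50, 13:29–14:11.
Together these are the periods covered by exactly one.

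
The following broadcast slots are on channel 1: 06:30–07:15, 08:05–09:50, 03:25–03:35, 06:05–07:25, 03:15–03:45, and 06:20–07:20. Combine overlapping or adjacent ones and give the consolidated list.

Sort by start: 03:15-03:45, 03:25-03:35, 06:05-07:25, 06:20-07:20, 06:30-07:15, 08:05-09:50.
03:25-03:35 overlaps/touches 03:15-03:45 → extend to 03:15-03:45.
06:05-07:25 is disjoint → start new block.
06:20-07:20 overlaps/touches 06:05-07:25 → extend to 06:05-07:25.
06:30-07:15 overlaps/touches 06:05-07:25 → extend to 06:05-07:25.
08:05-09:50 is disjoint → start new block.

03:15-03:45, 06:05-07:25, 08:05-09:50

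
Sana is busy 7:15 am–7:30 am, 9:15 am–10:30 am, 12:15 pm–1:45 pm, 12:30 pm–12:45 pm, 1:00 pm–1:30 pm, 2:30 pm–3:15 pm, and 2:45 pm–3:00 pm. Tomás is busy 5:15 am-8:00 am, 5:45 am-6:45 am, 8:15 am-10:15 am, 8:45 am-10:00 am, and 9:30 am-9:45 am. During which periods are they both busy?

7:15 am–7:30 am, 9:15 am–10:15 am

First set merges to 7:15 am–7:30 am, 9:15 am–10:30 am, 12:15 pm–1:45 pm, 2:30 pm–3:15 pm.
Second set merges to 5:15 am–8:00 am, 8:15 am–10:15 am.
7:15 am–7:30 am overlaps B on 7:15 am–7:30 am.
9:15 am–10:30 am overlaps B on 9:15 am–10:15 am.
12:15 pm–1:45 pm falls entirely outside B.
2:30 pm–3:15 pm falls entirely outside B.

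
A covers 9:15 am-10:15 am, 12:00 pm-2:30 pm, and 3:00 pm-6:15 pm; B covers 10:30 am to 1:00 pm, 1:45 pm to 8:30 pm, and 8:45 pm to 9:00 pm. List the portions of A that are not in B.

9:15 am-10:15 am, 1:00 pm-1:45 pm

9:15 am-10:15 am is untouched.
12:00 pm-2:30 pm with B removed leaves 1:00 pm-1:45 pm.
3:00 pm-6:15 pm lies entirely inside B → drops out.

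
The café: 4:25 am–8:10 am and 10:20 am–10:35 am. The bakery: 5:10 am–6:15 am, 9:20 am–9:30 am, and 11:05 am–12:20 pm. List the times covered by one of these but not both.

A \ B = 4:25 am–5:10 am, 6:15 am–8:10 am, 10:20 am–10:35 am.
B \ A = 9:20 am–9:30 am, 11:05 am–12:20 pm.
Union of the two gives the symmetric difference.

4:25 am–5:10 am, 6:15 am–8:10 am, 9:20 am–9:30 am, 10:20 am–10:35 am, 11:05 am–12:20 pm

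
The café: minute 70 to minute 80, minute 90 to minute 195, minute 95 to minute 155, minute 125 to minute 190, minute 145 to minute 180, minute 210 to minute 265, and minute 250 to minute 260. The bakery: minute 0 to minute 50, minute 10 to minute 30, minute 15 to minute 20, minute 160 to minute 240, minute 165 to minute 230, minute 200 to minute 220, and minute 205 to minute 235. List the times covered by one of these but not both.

Merge the first list: minute 70 to minute 80, minute 90 to minute 195, minute 210 to minute 265.
Merge the second list: minute 0 to minute 50, minute 160 to minute 240.
A \ B = minute 70 to minute 80, minute 90 to minute 160, minute 240 to minute 265.
B \ A = minute 0 to minute 50, minute 195 to minute 210.
Union of the two gives the symmetric difference.

minute 0 to minute 50, minute 70 to minute 80, minute 90 to minute 160, minute 195 to minute 210, minute 240 to minute 265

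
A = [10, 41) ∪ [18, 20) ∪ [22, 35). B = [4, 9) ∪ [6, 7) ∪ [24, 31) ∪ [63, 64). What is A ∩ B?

[24, 31)

Merge the first list: [10, 41).
Merge the second list: [4, 9), [24, 31), [63, 64).
[10, 41) overlaps B on [24, 31).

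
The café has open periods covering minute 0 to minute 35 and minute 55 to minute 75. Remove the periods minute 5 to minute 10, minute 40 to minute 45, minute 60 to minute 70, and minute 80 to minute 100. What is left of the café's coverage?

minute 0 to minute 5, minute 10 to minute 35, minute 55 to minute 60, minute 70 to minute 75

minute 0 to minute 35 minus B → minute 0 to minute 5, minute 10 to minute 35.
minute 55 to minute 75 minus B → minute 55 to minute 60, minute 70 to minute 75.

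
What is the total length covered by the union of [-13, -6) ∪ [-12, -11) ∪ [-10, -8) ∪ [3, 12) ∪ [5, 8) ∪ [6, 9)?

Merged: [-13, -6), [3, 12).
Lengths: 7 + 9 = 16.

16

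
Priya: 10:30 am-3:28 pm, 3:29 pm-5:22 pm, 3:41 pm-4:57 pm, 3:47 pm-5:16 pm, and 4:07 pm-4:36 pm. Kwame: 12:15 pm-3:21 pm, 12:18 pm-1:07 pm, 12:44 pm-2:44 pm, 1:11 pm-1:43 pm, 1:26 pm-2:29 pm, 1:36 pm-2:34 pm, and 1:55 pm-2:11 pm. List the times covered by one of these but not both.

Merge the first list: 10:30 am–3:28 pm, 3:29 pm–5:22 pm.
Merge the second list: 12:15 pm–3:21 pm.
A but not B: 10:30 am–12:15 pm, 3:21 pm–3:28 pm, 3:29 pm–5:22 pm.
B but not A: none.
Combining gives A △ B.

10:30 am–12:15 pm, 3:21 pm–3:28 pm, 3:29 pm–5:22 pm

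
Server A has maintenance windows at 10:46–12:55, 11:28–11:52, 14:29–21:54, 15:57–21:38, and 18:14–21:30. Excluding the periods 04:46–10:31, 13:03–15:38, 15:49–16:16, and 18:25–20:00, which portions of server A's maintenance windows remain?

10:46–12:55, 15:38–15:49, 16:16–18:25, 20:00–21:54

First set merges to 10:46–12:55, 14:29–21:54.
10:46–12:55: nothing removed.
14:29–21:54 \ B = 15:38–15:49, 16:16–18:25, 20:00–21:54.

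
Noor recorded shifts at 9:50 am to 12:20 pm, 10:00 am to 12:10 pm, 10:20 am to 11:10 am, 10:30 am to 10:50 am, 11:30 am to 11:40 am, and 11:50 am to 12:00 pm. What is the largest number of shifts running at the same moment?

At 10:30 am, 4 of the intervals are simultaneously active.
No point has more.

4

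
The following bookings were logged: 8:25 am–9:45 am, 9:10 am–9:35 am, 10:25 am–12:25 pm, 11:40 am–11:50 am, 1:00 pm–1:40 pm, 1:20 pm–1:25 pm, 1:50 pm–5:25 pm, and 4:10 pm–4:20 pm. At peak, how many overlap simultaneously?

2

Sweep endpoints in order; track running count of active intervals.
Peak of 2 reached at 9:10 am.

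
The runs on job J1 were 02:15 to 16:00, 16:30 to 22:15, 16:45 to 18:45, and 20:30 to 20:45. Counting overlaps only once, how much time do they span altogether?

Merged: 02:15–16:00, 16:30–22:15.
Lengths: 13 h 45 min + 5 h 45 min = 19 h 30 min.

19 h 30 min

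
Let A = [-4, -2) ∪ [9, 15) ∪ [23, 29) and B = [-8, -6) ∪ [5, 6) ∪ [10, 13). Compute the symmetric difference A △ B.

Only in the first: [-4, -2), [9, 10), [13, 15), [23, 29).
Only in the second: [-8, -6), [5, 6).
Together these are the periods covered by exactly one.

[-8, -6) ∪ [-4, -2) ∪ [5, 6) ∪ [9, 10) ∪ [13, 15) ∪ [23, 29)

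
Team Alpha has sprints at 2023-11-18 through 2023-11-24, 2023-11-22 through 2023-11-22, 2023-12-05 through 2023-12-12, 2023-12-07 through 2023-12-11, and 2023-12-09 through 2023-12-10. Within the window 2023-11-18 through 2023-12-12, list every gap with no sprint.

Covered (merged): 2023-11-18 through 2023-11-24, 2023-12-05 through 2023-12-12.
Gaps within 2023-11-18 through 2023-12-12: 2023-11-25 through 2023-12-04.

2023-11-25 through 2023-12-04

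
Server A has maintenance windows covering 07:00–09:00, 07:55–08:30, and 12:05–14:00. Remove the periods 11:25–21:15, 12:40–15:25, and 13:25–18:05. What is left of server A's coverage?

07:00–09:00

A, merged: 07:00–09:00, 12:05–14:00.
B, merged: 11:25–21:15.
07:00–09:00: no B overlap → unchanged.
12:05–14:00: fully covered by B → removed.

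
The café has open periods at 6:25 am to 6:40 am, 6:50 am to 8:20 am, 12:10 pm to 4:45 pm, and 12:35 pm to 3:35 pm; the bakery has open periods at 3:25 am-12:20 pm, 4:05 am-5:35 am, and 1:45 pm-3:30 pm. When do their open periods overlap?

6:25 am-6:40 am, 6:50 am-8:20 am, 12:10 pm-12:20 pm, 1:45 pm-3:30 pm

Merge the first list: 6:25 am-6:40 am, 6:50 am-8:20 am, 12:10 pm-4:45 pm.
Merge the second list: 3:25 am-12:20 pm, 1:45 pm-3:30 pm.
6:25 am-6:40 am overlaps B on 6:25 am-6:40 am.
6:50 am-8:20 am overlaps B on 6:50 am-8:20 am.
12:10 pm-4:45 pm overlaps B on 12:10 pm-12:20 pm, 1:45 pm-3:30 pm.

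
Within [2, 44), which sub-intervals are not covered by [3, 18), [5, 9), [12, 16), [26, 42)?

[2, 3) ∪ [18, 26) ∪ [42, 44)

After merging, the occupied span is [3, 18), [26, 42).
Uncovered inside [2, 44): [2, 3), [18, 26), [42, 44).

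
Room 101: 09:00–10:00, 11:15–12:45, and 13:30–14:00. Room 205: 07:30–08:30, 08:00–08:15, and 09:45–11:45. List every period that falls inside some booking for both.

Second set merges to 07:30-08:30, 09:45-11:45.
09:00-10:00 overlaps B on 09:45-10:00.
11:15-12:45 overlaps B on 11:15-11:45.
13:30-14:00 falls entirely outside B.

09:45-10:00, 11:15-11:45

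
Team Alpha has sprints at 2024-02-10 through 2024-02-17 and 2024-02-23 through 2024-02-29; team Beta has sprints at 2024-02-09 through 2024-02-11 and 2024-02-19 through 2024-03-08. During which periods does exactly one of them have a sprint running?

2024-02-09 through 2024-02-09, 2024-02-12 through 2024-02-17, 2024-02-19 through 2024-02-22, 2024-03-01 through 2024-03-08

A but not B: 2024-02-12 through 2024-02-17.
B but not A: 2024-02-09 through 2024-02-09, 2024-02-19 through 2024-02-22, 2024-03-01 through 2024-03-08.
Combining gives A △ B.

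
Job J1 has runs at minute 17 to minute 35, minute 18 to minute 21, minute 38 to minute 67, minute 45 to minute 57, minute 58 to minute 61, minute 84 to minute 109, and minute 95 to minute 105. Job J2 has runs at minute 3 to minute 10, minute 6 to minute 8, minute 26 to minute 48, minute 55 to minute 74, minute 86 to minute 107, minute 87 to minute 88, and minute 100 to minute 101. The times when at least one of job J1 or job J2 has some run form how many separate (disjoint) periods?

3

Merge the first list: minute 17 to minute 35, minute 38 to minute 67, minute 84 to minute 109.
Merge the second list: minute 3 to minute 10, minute 26 to minute 48, minute 55 to minute 74, minute 86 to minute 107.
A ∪ B = minute 3 to minute 10, minute 17 to minute 74, minute 84 to minute 109.
That is 3 disjoint pieces.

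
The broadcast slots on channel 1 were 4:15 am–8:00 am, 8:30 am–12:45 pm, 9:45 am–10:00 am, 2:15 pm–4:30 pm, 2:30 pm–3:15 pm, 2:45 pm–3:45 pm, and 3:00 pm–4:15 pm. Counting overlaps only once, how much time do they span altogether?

10 h 15 min

Merged: 4:15 am–8:00 am, 8:30 am–12:45 pm, 2:15 pm–4:30 pm.
Lengths: 3 h 45 min + 4 h 15 min + 2 h 15 min = 10 h 15 min.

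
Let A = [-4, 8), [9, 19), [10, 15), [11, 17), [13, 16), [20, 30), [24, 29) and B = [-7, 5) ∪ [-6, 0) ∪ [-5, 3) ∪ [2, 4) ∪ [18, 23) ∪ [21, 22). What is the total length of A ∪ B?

First set merges to [-4, 8), [9, 19), [20, 30).
Second set merges to [-7, 5), [18, 23).
A ∪ B = [-7, 8), [9, 30).
Total: 15 + 21 = 36.

36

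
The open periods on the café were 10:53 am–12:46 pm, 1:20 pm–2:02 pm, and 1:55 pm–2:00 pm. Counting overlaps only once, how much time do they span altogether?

Merged: 10:53 am–12:46 pm, 1:20 pm–2:02 pm.
Lengths: 1 h 53 min + 42 min = 2 h 35 min.

2 h 35 min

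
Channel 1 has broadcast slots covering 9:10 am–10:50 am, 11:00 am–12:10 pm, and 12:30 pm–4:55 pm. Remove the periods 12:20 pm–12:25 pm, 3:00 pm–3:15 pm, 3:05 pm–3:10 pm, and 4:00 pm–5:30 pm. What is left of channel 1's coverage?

B, merged: 12:20 pm–12:25 pm, 3:00 pm–3:15 pm, 4:00 pm–5:30 pm.
9:10 am–10:50 am: no B overlap → unchanged.
11:00 am–12:10 pm: no B overlap → unchanged.
12:30 pm–4:55 pm minus B → 12:30 pm–3:00 pm, 3:15 pm–4:00 pm.

9:10 am–10:50 am, 11:00 am–12:10 pm, 12:30 pm–3:00 pm, 3:15 pm–4:00 pm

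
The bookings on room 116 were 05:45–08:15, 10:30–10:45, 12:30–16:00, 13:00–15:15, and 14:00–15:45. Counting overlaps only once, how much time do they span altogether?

Merged: 05:45–08:15, 10:30–10:45, 12:30–16:00.
Lengths: 2 h 30 min + 15 min + 3 h 30 min = 6 h 15 min.

6 h 15 min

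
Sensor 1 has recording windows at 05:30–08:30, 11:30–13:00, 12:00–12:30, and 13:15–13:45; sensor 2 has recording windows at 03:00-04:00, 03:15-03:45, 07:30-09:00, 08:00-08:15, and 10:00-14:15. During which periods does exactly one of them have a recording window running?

03:00-04:00, 05:30-07:30, 08:30-09:00, 10:00-11:30, 13:00-13:15, 13:45-14:15

A, merged: 05:30-08:30, 11:30-13:00, 13:15-13:45.
B, merged: 03:00-04:00, 07:30-09:00, 10:00-14:15.
Only in the first: 05:30-07:30.
Only in the second: 03:00-04:00, 08:30-09:00, 10:00-11:30, 13:00-13:15, 13:45-14:15.
Together these are the periods covered by exactly one.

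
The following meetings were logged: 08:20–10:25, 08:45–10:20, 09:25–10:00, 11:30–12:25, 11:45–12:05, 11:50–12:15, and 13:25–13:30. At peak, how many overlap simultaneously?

3

Walk the sorted start/end points keeping a running depth.
The depth first hits 3 at 09:25.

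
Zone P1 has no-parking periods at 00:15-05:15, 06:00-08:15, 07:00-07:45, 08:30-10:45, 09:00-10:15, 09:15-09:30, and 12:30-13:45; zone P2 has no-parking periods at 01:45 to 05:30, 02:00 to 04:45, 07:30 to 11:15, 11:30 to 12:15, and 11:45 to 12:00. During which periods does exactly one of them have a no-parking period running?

00:15–01:45, 05:15–05:30, 06:00–07:30, 08:15–08:30, 10:45–11:15, 11:30–12:15, 12:30–13:45

A, merged: 00:15–05:15, 06:00–08:15, 08:30–10:45, 12:30–13:45.
B, merged: 01:45–05:30, 07:30–11:15, 11:30–12:15.
Only in the first: 00:15–01:45, 06:00–07:30, 12:30–13:45.
Only in the second: 05:15–05:30, 08:15–08:30, 10:45–11:15, 11:30–12:15.
Together these are the periods covered by exactly one.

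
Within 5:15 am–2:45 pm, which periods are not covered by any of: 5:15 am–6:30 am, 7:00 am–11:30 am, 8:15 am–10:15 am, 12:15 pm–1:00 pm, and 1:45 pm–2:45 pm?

6:30 am–7:00 am, 11:30 am–12:15 pm, 1:00 pm–1:45 pm

Covered (merged): 5:15 am–6:30 am, 7:00 am–11:30 am, 12:15 pm–1:00 pm, 1:45 pm–2:45 pm.
Complement within 5:15 am–2:45 pm: 6:30 am–7:00 am, 11:30 am–12:15 pm, 1:00 pm–1:45 pm.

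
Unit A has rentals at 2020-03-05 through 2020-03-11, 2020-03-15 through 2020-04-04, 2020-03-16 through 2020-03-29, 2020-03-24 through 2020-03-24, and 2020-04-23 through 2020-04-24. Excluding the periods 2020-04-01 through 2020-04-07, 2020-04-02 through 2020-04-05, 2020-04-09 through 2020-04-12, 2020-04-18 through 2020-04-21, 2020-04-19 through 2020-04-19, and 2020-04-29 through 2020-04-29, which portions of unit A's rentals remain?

Merge the first list: 2020-03-05 through 2020-03-11, 2020-03-15 through 2020-04-04, 2020-04-23 through 2020-04-24.
Merge the second list: 2020-04-01 through 2020-04-07, 2020-04-09 through 2020-04-12, 2020-04-18 through 2020-04-21, 2020-04-29 through 2020-04-29.
2020-03-05 through 2020-03-11: nothing removed.
2020-03-15 through 2020-04-04 \ B = 2020-03-15 through 2020-03-31.
2020-04-23 through 2020-04-24: nothing removed.

2020-03-05 through 2020-03-11, 2020-03-15 through 2020-03-31, 2020-04-23 through 2020-04-24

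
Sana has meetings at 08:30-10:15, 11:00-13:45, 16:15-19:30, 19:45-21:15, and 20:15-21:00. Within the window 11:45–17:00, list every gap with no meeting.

13:45–16:15

Covered (merged): 08:30–10:15, 11:00–13:45, 16:15–19:30, 19:45–21:15.
Gaps within 11:45–17:00: 13:45–16:15.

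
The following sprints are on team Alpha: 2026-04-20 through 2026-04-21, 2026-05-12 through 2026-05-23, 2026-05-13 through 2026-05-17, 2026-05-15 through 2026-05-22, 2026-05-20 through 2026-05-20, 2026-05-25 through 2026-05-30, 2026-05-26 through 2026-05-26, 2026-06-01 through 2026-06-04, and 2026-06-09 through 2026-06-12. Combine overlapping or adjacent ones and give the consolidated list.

2026-04-20 through 2026-04-21, 2026-05-12 through 2026-05-23, 2026-05-25 through 2026-05-30, 2026-06-01 through 2026-06-04, 2026-06-09 through 2026-06-12

2026-05-12 through 2026-05-23 is disjoint → start new block.
2026-05-13 through 2026-05-17 overlaps/touches 2026-05-12 through 2026-05-23 → extend to 2026-05-12 through 2026-05-23.
2026-05-15 through 2026-05-22 overlaps/touches 2026-05-12 through 2026-05-23 → extend to 2026-05-12 through 2026-05-23.
2026-05-20 through 2026-05-20 overlaps/touches 2026-05-12 through 2026-05-23 → extend to 2026-05-12 through 2026-05-23.
2026-05-25 through 2026-05-30 is disjoint → start new block.
2026-05-26 through 2026-05-26 overlaps/touches 2026-05-25 through 2026-05-30 → extend to 2026-05-25 through 2026-05-30.
2026-06-01 through 2026-06-04 is disjoint → start new block.
2026-06-09 through 2026-06-12 is disjoint → start new block.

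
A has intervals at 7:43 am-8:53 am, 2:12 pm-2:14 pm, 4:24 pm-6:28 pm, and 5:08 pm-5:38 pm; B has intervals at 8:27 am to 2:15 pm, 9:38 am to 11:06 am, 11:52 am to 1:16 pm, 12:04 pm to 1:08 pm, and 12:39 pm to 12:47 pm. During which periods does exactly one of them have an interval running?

7:43 am–8:27 am, 8:53 am–2:12 pm, 2:14 pm–2:15 pm, 4:24 pm–6:28 pm

Merge the first list: 7:43 am–8:53 am, 2:12 pm–2:14 pm, 4:24 pm–6:28 pm.
Merge the second list: 8:27 am–2:15 pm.
A but not B: 7:43 am–8:27 am, 4:24 pm–6:28 pm.
B but not A: 8:53 am–2:12 pm, 2:14 pm–2:15 pm.
Combining gives A △ B.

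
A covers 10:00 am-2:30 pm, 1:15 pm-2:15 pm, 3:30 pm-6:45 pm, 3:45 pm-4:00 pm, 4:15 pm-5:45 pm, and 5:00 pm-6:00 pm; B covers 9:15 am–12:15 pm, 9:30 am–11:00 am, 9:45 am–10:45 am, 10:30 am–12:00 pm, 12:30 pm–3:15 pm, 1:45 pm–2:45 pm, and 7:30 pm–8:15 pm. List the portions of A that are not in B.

12:15 pm–12:30 pm, 3:30 pm–6:45 pm

First set merges to 10:00 am–2:30 pm, 3:30 pm–6:45 pm.
Second set merges to 9:15 am–12:15 pm, 12:30 pm–3:15 pm, 7:30 pm–8:15 pm.
10:00 am–2:30 pm \ B = 12:15 pm–12:30 pm.
3:30 pm–6:45 pm: nothing removed.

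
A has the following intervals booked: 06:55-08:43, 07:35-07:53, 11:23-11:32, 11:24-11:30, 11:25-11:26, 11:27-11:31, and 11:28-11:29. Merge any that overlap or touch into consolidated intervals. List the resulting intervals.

07:35-07:53 overlaps/touches 06:55-08:43 → extend to 06:55-08:43.
11:23-11:32 is disjoint → start new block.
11:24-11:30 overlaps/touches 11:23-11:32 → extend to 11:23-11:32.
11:25-11:26 overlaps/touches 11:23-11:32 → extend to 11:23-11:32.
11:27-11:31 overlaps/touches 11:23-11:32 → extend to 11:23-11:32.
11:28-11:29 overlaps/touches 11:23-11:32 → extend to 11:23-11:32.

06:55-08:43, 11:23-11:32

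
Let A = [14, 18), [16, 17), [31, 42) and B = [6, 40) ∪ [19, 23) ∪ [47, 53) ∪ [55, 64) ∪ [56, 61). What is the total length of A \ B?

First set merges to [14, 18), [31, 42).
Second set merges to [6, 40), [47, 53), [55, 64).
A \ B = [40, 42).
Total: 2.

2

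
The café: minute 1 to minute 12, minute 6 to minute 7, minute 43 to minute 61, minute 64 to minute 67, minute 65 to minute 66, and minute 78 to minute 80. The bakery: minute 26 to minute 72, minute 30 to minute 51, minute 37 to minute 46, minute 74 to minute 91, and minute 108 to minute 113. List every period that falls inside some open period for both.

First set merges to minute 1 to minute 12, minute 43 to minute 61, minute 64 to minute 67, minute 78 to minute 80.
Second set merges to minute 26 to minute 72, minute 74 to minute 91, minute 108 to minute 113.
minute 1 to minute 12: no overlap with the second set.
minute 43 to minute 61 meets the second set on minute 43 to minute 61.
minute 64 to minute 67 meets the second set on minute 64 to minute 67.
minute 78 to minute 80 meets the second set on minute 78 to minute 80.

minute 43 to minute 61, minute 64 to minute 67, minute 78 to minute 80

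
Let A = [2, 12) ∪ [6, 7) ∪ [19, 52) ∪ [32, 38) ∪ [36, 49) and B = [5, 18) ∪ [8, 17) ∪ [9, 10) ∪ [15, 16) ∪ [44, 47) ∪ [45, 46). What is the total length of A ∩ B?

First set merges to [2, 12), [19, 52).
Second set merges to [5, 18), [44, 47).
A ∩ B = [5, 12), [44, 47).
Total: 7 + 3 = 10.

10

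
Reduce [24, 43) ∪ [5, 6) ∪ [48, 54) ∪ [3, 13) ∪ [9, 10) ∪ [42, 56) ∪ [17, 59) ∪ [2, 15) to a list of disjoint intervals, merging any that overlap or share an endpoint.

[2, 15) ∪ [17, 59)

Sort by start: [2, 15), [3, 13), [5, 6), [9, 10), [17, 59), [24, 43), [42, 56), [48, 54).
[3, 13) overlaps/touches [2, 15) → extend to [2, 15).
[5, 6) overlaps/touches [2, 15) → extend to [2, 15).
[9, 10) overlaps/touches [2, 15) → extend to [2, 15).
[17, 59) is disjoint → start new block.
[24, 43) overlaps/touches [17, 59) → extend to [17, 59).
[42, 56) overlaps/touches [17, 59) → extend to [17, 59).
[48, 54) overlaps/touches [17, 59) → extend to [17, 59).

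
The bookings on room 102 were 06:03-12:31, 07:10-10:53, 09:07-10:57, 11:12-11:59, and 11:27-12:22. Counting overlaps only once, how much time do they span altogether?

Merged: 06:03–12:31.
Length: 6 h 28 min.

6 h 28 min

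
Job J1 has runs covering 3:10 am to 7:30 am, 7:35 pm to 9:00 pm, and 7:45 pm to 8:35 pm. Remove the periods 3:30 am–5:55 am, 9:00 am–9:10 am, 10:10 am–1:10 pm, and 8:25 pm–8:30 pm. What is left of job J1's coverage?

3:10 am–3:30 am, 5:55 am–7:30 am, 7:35 pm–8:25 pm, 8:30 pm–9:00 pm

A, merged: 3:10 am–7:30 am, 7:35 pm–9:00 pm.
3:10 am–7:30 am minus B → 3:10 am–3:30 am, 5:55 am–7:30 am.
7:35 pm–9:00 pm minus B → 7:35 pm–8:25 pm, 8:30 pm–9:00 pm.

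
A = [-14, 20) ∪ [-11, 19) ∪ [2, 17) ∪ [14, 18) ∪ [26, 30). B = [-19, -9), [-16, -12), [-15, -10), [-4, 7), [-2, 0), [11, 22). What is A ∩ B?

[-14, -9) ∪ [-4, 7) ∪ [11, 20)

Merge the first list: [-14, 20), [26, 30).
Merge the second list: [-19, -9), [-4, 7), [11, 22).
[-14, 20) meets the second set on [-14, -9), [-4, 7), [11, 20).
[26, 30): no overlap with the second set.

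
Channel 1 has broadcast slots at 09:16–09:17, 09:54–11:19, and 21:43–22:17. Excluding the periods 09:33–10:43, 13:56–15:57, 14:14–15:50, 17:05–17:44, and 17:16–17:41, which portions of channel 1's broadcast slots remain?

09:16–09:17, 10:43–11:19, 21:43–22:17

Merge the second list: 09:33–10:43, 13:56–15:57, 17:05–17:44.
09:16–09:17 is untouched.
09:54–11:19 with B removed leaves 10:43–11:19.
21:43–22:17 is untouched.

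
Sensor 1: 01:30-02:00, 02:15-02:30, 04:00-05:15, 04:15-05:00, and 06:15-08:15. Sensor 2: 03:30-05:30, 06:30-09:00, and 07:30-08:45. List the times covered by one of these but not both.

01:30-02:00, 02:15-02:30, 03:30-04:00, 05:15-05:30, 06:15-06:30, 08:15-09:00

Merge the first list: 01:30-02:00, 02:15-02:30, 04:00-05:15, 06:15-08:15.
Merge the second list: 03:30-05:30, 06:30-09:00.
A but not B: 01:30-02:00, 02:15-02:30, 06:15-06:30.
B but not A: 03:30-04:00, 05:15-05:30, 08:15-09:00.
Combining gives A △ B.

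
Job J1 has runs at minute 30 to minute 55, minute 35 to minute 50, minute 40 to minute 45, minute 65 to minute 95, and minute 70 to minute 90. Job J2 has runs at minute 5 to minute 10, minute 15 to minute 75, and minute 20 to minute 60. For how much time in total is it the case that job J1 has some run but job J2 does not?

20 minutes

First set merges to minute 30 to minute 55, minute 65 to minute 95.
Second set merges to minute 5 to minute 10, minute 15 to minute 75.
A \ B = minute 75 to minute 95.
Total: 20 minutes.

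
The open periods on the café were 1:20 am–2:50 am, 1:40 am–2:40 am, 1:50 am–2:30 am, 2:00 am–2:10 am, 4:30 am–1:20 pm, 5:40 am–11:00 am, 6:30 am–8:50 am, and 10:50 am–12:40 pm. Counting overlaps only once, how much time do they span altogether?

Merged: 1:20 am–2:50 am, 4:30 am–1:20 pm.
Lengths: 1 h 30 min + 8 h 50 min = 10 h 20 min.

10 h 20 min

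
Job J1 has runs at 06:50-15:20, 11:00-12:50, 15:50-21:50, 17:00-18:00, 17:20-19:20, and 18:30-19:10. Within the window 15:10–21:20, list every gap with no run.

15:20-15:50

After merging, the occupied span is 06:50-15:20, 15:50-21:50.
Complement within 15:10-21:20: 15:20-15:50.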